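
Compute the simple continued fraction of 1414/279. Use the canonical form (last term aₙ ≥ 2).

[5; 14, 1, 2, 6]

1414 = 5*279 + 19
279 = 14*19 + 13
19 = 1*13 + 6
13 = 2*6 + 1
6 = 6*1 + 0  (stop)
So 1414/279 = [5; 14, 1, 2, 6].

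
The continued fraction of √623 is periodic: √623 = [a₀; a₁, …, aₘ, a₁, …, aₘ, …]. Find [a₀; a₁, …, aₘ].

[24; 1, 23, 1, 48]

a₀ = ⌊√623⌋ = 24.
With m₀=0, d₀=1 and mₖ₊₁ = dₖaₖ − mₖ, dₖ₊₁ = (n − mₖ₊₁²)/dₖ, aₖ₊₁ = ⌊(a₀+mₖ₊₁)/dₖ₊₁⌋:
  k=1: m=24, d=47, a=1
  k=2: m=23, d=2, a=23
  k=3: m=23, d=47, a=1
  k=4: m=24, d=1, a=48
d=1 and a=2a₀=48 at k=4, so the next step gives (m, d) = (24, 47) again — its k=1 value — and the period has length 4.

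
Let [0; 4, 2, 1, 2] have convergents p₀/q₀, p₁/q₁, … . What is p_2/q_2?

2/9

Using pₖ = aₖpₖ₋₁ + pₖ₋₂, qₖ = aₖqₖ₋₁ + qₖ₋₂ (with p₋₁=1, p₋₂=0, q₋₁=0, q₋₂=1):
  k=0: a=0, p=0, q=1
  k=1: a=4, p=1, q=4
  k=2: a=2, p=2, q=9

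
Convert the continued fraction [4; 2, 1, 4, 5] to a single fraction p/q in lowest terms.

Using pₖ = aₖpₖ₋₁ + pₖ₋₂ and qₖ = aₖqₖ₋₁ + qₖ₋₂:
  k=0: a=4, p=4, q=1
  k=1: a=2, p=9, q=2
  k=2: a=1, p=13, q=3
  k=3: a=4, p=61, q=14
  k=4: a=5, p=318, q=73

318/73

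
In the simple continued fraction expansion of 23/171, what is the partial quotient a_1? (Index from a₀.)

23 = 0·171 + 23   →  a_0 = 0
171 = 7·23 + 10   →  a_1 = 7

7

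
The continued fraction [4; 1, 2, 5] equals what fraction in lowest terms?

Using pₖ = aₖpₖ₋₁ + pₖ₋₂ and qₖ = aₖqₖ₋₁ + qₖ₋₂:
  k=0: a=4, p=4, q=1
  k=1: a=1, p=5, q=1
  k=2: a=2, p=14, q=3
  k=3: a=5, p=75, q=16

75/16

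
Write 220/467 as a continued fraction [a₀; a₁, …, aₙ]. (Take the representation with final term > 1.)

220 = 0×467 + 220
467 = 2×220 + 27
220 = 8×27 + 4
27 = 6×4 + 3
4 = 1×3 + 1
3 = 3×1 + 0  (stop)
So 220/467 = [0; 2, 8, 6, 1, 3].

[0; 2, 8, 6, 1, 3]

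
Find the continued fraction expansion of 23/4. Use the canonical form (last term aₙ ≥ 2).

[5; 1, 3]

23 = 5*4 + 3
4 = 1*3 + 1
3 = 3*1 + 0  (stop)
So 23/4 = [5; 1, 3].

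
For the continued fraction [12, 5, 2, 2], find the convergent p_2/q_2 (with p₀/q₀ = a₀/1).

134/11

Using pₖ = aₖpₖ₋₁ + pₖ₋₂, qₖ = aₖqₖ₋₁ + qₖ₋₂ (with p₋₁=1, p₋₂=0, q₋₁=0, q₋₂=1):
  k=0: a=12, p=12, q=1
  k=1: a=5, p=61, q=5
  k=2: a=2, p=134, q=11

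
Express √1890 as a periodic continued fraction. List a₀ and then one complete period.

[43; 2, 9, 6, 9, 2, 86]

a₀ = ⌊√1890⌋ = 43.
With m₀=0, d₀=1 and mₖ₊₁ = dₖaₖ − mₖ, dₖ₊₁ = (n − mₖ₊₁²)/dₖ, aₖ₊₁ = ⌊(a₀+mₖ₊₁)/dₖ₊₁⌋:
  k=1: m=43, d=41, a=2
  k=2: m=39, d=9, a=9
  k=3: m=42, d=14, a=6
  k=4: m=42, d=9, a=9
  k=5: m=39, d=41, a=2
  k=6: m=43, d=1, a=86
d=1 and a=2a₀=86 at k=6, so the next step gives (m, d) = (43, 41) again — its k=1 value — and the period has length 6.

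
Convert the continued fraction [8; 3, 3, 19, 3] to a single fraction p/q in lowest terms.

Fold from the inside: start with 3/1.
  19 + 1/3 = 58/3
  3 + 3/58 = 177/58
  3 + 58/177 = 589/177
  8 + 177/589 = 4889/589

4889/589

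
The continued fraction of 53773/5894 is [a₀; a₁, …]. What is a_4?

53773 = 9·5894 + 727   →  a_0 = 9
5894 = 8·727 + 78   →  a_1 = 8
727 = 9·78 + 25   →  a_2 = 9
78 = 3·25 + 3   →  a_3 = 3
25 = 8·3 + 1   →  a_4 = 8

8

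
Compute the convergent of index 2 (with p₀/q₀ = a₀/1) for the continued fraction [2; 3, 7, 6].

51/22

Using pₖ = aₖpₖ₋₁ + pₖ₋₂, qₖ = aₖqₖ₋₁ + qₖ₋₂ (with p₋₁=1, p₋₂=0, q₋₁=0, q₋₂=1):
  k=0: a=2, p=2, q=1
  k=1: a=3, p=7, q=3
  k=2: a=7, p=51, q=22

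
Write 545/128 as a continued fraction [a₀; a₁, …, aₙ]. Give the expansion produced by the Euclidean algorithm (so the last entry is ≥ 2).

[4; 3, 1, 7, 4]

545 = 4·128 + 33
128 = 3·33 + 29
33 = 1·29 + 4
29 = 7·4 + 1
4 = 4·1 + 0  (stop)
So 545/128 = [4; 3, 1, 7, 4].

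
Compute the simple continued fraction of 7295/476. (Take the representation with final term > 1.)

7295 = 15·476 + 155
476 = 3·155 + 11
155 = 14·11 + 1
11 = 11·1 + 0  (stop)
So 7295/476 = [15; 3, 14, 11].

[15; 3, 14, 11]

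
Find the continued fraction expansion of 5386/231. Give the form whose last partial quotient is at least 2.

[23; 3, 6, 12]

5386 = 23×231 + 73
231 = 3×73 + 12
73 = 6×12 + 1
12 = 12×1 + 0  (stop)
So 5386/231 = [23; 3, 6, 12].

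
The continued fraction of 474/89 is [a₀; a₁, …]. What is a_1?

474 = 5·89 + 29   →  a_0 = 5
89 = 3·29 + 2   →  a_1 = 3

3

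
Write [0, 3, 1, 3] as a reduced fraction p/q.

Fold from the inside: start with 3/1.
  1 + 1/3 = 4/3
  3 + 3/4 = 15/4
  0 + 4/15 = 4/15

4/15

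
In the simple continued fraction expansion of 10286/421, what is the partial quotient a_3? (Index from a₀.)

10286 = 24·421 + 182   →  a_0 = 24
421 = 2·182 + 57   →  a_1 = 2
182 = 3·57 + 11   →  a_2 = 3
57 = 5·11 + 2   →  a_3 = 5

5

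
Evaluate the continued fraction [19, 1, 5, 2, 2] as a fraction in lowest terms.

Using pₖ = aₖpₖ₋₁ + pₖ₋₂ and qₖ = aₖqₖ₋₁ + qₖ₋₂:
  k=0: a=19, p=19, q=1
  k=1: a=1, p=20, q=1
  k=2: a=5, p=119, q=6
  k=3: a=2, p=258, q=13
  k=4: a=2, p=635, q=32

635/32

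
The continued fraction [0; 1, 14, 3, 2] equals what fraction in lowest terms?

Using pₖ = aₖpₖ₋₁ + pₖ₋₂ and qₖ = aₖqₖ₋₁ + qₖ₋₂:
  k=0: a=0, p=0, q=1
  k=1: a=1, p=1, q=1
  k=2: a=14, p=14, q=15
  k=3: a=3, p=43, q=46
  k=4: a=2, p=100, q=107

100/107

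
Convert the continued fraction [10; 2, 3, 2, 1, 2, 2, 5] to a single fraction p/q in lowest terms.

Using pₖ = aₖpₖ₋₁ + pₖ₋₂ and qₖ = aₖqₖ₋₁ + qₖ₋₂:
  k=0: a=10, p=10, q=1
  k=1: a=2, p=21, q=2
  k=2: a=3, p=73, q=7
  k=3: a=2, p=167, q=16
  k=4: a=1, p=240, q=23
  k=5: a=2, p=647, q=62
  k=6: a=2, p=1534, q=147
  k=7: a=5, p=8317, q=797

8317/797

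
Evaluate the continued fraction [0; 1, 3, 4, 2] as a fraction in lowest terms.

Using pₖ = aₖpₖ₋₁ + pₖ₋₂ and qₖ = aₖqₖ₋₁ + qₖ₋₂:
  k=0: a=0, p=0, q=1
  k=1: a=1, p=1, q=1
  k=2: a=3, p=3, q=4
  k=3: a=4, p=13, q=17
  k=4: a=2, p=29, q=38

29/38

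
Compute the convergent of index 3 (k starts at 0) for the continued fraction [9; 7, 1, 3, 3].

Using pₖ = aₖpₖ₋₁ + pₖ₋₂, qₖ = aₖqₖ₋₁ + qₖ₋₂ (with p₋₁=1, p₋₂=0, q₋₁=0, q₋₂=1):
  k=0: a=9, p=9, q=1
  k=1: a=7, p=64, q=7
  k=2: a=1, p=73, q=8
  k=3: a=3, p=283, q=31

283/31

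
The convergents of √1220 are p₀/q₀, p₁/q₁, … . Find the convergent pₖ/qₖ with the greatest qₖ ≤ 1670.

√1220 = [34; 1, 12, 1, 68, …] (period length 4).
Convergents:
  p_0/q_0 = 34/1
  p_1/q_1 = 35/1
  p_2/q_2 = 454/13
  p_3/q_3 = 489/14
  p_4/q_4 = 33706/965
  p_5/q_5 = 34195/979
  p_6/q_6 = 444046/12713
q_5 = 979 ≤ 1670 < 12713 = q_6, so the answer is 34195/979.

34195/979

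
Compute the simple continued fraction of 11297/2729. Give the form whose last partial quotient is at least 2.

11297 = 4*2729 + 381
2729 = 7*381 + 62
381 = 6*62 + 9
62 = 6*9 + 8
9 = 1*8 + 1
8 = 8*1 + 0  (stop)
So 11297/2729 = [4; 7, 6, 6, 1, 8].

[4; 7, 6, 6, 1, 8]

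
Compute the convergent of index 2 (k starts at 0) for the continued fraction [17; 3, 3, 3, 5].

Using pₖ = aₖpₖ₋₁ + pₖ₋₂, qₖ = aₖqₖ₋₁ + qₖ₋₂ (with p₋₁=1, p₋₂=0, q₋₁=0, q₋₂=1):
  k=0: a=17, p=17, q=1
  k=1: a=3, p=52, q=3
  k=2: a=3, p=173, q=10

173/10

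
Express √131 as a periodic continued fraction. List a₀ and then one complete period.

a₀ = ⌊√131⌋ = 11.
With m₀=0, d₀=1 and mₖ₊₁ = dₖaₖ − mₖ, dₖ₊₁ = (n − mₖ₊₁²)/dₖ, aₖ₊₁ = ⌊(a₀+mₖ₊₁)/dₖ₊₁⌋:
  k=1: m=11, d=10, a=2
  k=2: m=9, d=5, a=4
  k=3: m=11, d=2, a=11
  k=4: m=11, d=5, a=4
  k=5: m=9, d=10, a=2
  k=6: m=11, d=1, a=22
d=1 and a=2a₀=22 at k=6, so the next step gives (m, d) = (11, 10) again — its k=1 value — and the period has length 6.

[11; 2, 4, 11, 4, 2, 22]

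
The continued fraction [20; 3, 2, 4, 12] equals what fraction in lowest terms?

7690/379

Using pₖ = aₖpₖ₋₁ + pₖ₋₂ and qₖ = aₖqₖ₋₁ + qₖ₋₂:
  k=0: a=20, p=20, q=1
  k=1: a=3, p=61, q=3
  k=2: a=2, p=142, q=7
  k=3: a=4, p=629, q=31
  k=4: a=12, p=7690, q=379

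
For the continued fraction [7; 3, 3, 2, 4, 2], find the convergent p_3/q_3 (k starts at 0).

Using pₖ = aₖpₖ₋₁ + pₖ₋₂, qₖ = aₖqₖ₋₁ + qₖ₋₂ (with p₋₁=1, p₋₂=0, q₋₁=0, q₋₂=1):
  k=0: a=7, p=7, q=1
  k=1: a=3, p=22, q=3
  k=2: a=3, p=73, q=10
  k=3: a=2, p=168, q=23

168/23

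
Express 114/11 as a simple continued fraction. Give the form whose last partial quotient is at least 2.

114 = 10×11 + 4
11 = 2×4 + 3
4 = 1×3 + 1
3 = 3×1 + 0  (stop)
So 114/11 = [10; 2, 1, 3].

[10; 2, 1, 3]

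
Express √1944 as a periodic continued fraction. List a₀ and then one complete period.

[44; 11, 88]

a₀ = ⌊√1944⌋ = 44.
With m₀=0, d₀=1 and mₖ₊₁ = dₖaₖ − mₖ, dₖ₊₁ = (n − mₖ₊₁²)/dₖ, aₖ₊₁ = ⌊(a₀+mₖ₊₁)/dₖ₊₁⌋:
  k=1: m=44, d=8, a=11
  k=2: m=44, d=1, a=88
d=1 and a=2a₀=88 at k=2, so the next step gives (m, d) = (44, 8) again — its k=1 value — and the period has length 2.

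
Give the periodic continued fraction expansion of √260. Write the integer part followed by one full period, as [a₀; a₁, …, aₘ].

[16; 8, 32]

a₀ = ⌊√260⌋ = 16.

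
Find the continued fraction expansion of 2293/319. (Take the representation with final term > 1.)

[7; 5, 3, 6, 3]

2293 = 7*319 + 60
319 = 5*60 + 19
60 = 3*19 + 3
19 = 6*3 + 1
3 = 3*1 + 0  (stop)
So 2293/319 = [7; 5, 3, 6, 3].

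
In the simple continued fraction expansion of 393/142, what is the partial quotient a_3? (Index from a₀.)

393 = 2·142 + 109   →  a_0 = 2
142 = 1·109 + 33   →  a_1 = 1
109 = 3·33 + 10   →  a_2 = 3
33 = 3·10 + 3   →  a_3 = 3

3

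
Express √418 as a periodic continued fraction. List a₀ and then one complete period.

[20; 2, 4, 20, 4, 2, 40]

a₀ = ⌊√418⌋ = 20.
With m₀=0, d₀=1 and mₖ₊₁ = dₖaₖ − mₖ, dₖ₊₁ = (n − mₖ₊₁²)/dₖ, aₖ₊₁ = ⌊(a₀+mₖ₊₁)/dₖ₊₁⌋:
  k=1: m=20, d=18, a=2
  k=2: m=16, d=9, a=4
  k=3: m=20, d=2, a=20
  k=4: m=20, d=9, a=4
  k=5: m=16, d=18, a=2
  k=6: m=20, d=1, a=40
d=1 and a=2a₀=40 at k=6, so the next step gives (m, d) = (20, 18) again — its k=1 value — and the period has length 6.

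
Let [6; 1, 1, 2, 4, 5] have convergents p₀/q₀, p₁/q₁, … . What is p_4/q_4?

Using pₖ = aₖpₖ₋₁ + pₖ₋₂, qₖ = aₖqₖ₋₁ + qₖ₋₂ (with p₋₁=1, p₋₂=0, q₋₁=0, q₋₂=1):
  k=0: a=6, p=6, q=1
  k=1: a=1, p=7, q=1
  k=2: a=1, p=13, q=2
  k=3: a=2, p=33, q=5
  k=4: a=4, p=145, q=22

145/22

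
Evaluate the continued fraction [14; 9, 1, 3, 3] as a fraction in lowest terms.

1791/127

Fold from the inside: start with 3/1.
  3 + 1/3 = 10/3
  1 + 3/10 = 13/10
  9 + 10/13 = 127/13
  14 + 13/127 = 1791/127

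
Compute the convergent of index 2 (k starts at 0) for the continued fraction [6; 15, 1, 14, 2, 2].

97/16

Using pₖ = aₖpₖ₋₁ + pₖ₋₂, qₖ = aₖqₖ₋₁ + qₖ₋₂ (with p₋₁=1, p₋₂=0, q₋₁=0, q₋₂=1):
  k=0: a=6, p=6, q=1
  k=1: a=15, p=91, q=15
  k=2: a=1, p=97, q=16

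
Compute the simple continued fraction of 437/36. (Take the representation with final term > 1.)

[12; 7, 5]

437 = 12·36 + 5
36 = 7·5 + 1
5 = 5·1 + 0  (stop)
So 437/36 = [12; 7, 5].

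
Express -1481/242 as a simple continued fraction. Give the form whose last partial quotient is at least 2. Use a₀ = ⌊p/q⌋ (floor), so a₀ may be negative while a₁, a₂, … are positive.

-1481 = -7*242 + 213
242 = 1*213 + 29
213 = 7*29 + 10
29 = 2*10 + 9
10 = 1*9 + 1
9 = 9*1 + 0  (stop)
So -1481/242 = [-7; 1, 7, 2, 1, 9].

[-7; 1, 7, 2, 1, 9]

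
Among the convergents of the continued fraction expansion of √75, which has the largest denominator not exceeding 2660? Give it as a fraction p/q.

22508/2599

√75 = [8; 1, 1, 1, 16, …] (period length 4).
Convergents:
  p_0/q_0 = 8/1
  p_1/q_1 = 9/1
  p_2/q_2 = 17/2
  p_3/q_3 = 26/3
  p_4/q_4 = 433/50
  p_5/q_5 = 459/53
  p_6/q_6 = 892/103
  p_7/q_7 = 1351/156
  p_8/q_8 = 22508/2599
  p_9/q_9 = 23859/2755
q_8 = 2599 ≤ 2660 < 2755 = q_9, so the answer is 22508/2599.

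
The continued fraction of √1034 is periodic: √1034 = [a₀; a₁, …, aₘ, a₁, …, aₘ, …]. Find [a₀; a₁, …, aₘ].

[32; 6, 2, 2, 2, 6, 64]

a₀ = ⌊√1034⌋ = 32.
With m₀=0, d₀=1 and mₖ₊₁ = dₖaₖ − mₖ, dₖ₊₁ = (n − mₖ₊₁²)/dₖ, aₖ₊₁ = ⌊(a₀+mₖ₊₁)/dₖ₊₁⌋:
  k=1: m=32, d=10, a=6
  k=2: m=28, d=25, a=2
  k=3: m=22, d=22, a=2
  k=4: m=22, d=25, a=2
  k=5: m=28, d=10, a=6
  k=6: m=32, d=1, a=64
d=1 and a=2a₀=64 at k=6, so the next step gives (m, d) = (32, 10) again — its k=1 value — and the period has length 6.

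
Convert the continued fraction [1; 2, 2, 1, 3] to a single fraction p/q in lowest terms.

Fold from the inside: start with 3/1.
  1 + 1/3 = 4/3
  2 + 3/4 = 11/4
  2 + 4/11 = 26/11
  1 + 11/26 = 37/26

37/26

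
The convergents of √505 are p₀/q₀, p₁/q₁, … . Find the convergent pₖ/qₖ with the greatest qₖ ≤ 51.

809/36

√505 = [22; 2, 8, 2, 44, …] (period length 4).
Convergents:
  p_0/q_0 = 22/1
  p_1/q_1 = 45/2
  p_2/q_2 = 382/17
  p_3/q_3 = 809/36
  p_4/q_4 = 35978/1601
q_3 = 36 ≤ 51 < 1601 = q_4, so the answer is 809/36.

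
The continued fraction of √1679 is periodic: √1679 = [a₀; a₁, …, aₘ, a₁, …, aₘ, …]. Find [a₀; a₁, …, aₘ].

[40; 1, 39, 1, 80]

a₀ = ⌊√1679⌋ = 40.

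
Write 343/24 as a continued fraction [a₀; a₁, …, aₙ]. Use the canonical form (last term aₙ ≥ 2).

343 = 14·24 + 7
24 = 3·7 + 3
7 = 2·3 + 1
3 = 3·1 + 0  (stop)
So 343/24 = [14; 3, 2, 3].

[14; 3, 2, 3]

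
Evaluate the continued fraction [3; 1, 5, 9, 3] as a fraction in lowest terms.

Using pₖ = aₖpₖ₋₁ + pₖ₋₂ and qₖ = aₖqₖ₋₁ + qₖ₋₂:
  k=0: a=3, p=3, q=1
  k=1: a=1, p=4, q=1
  k=2: a=5, p=23, q=6
  k=3: a=9, p=211, q=55
  k=4: a=3, p=656, q=171

656/171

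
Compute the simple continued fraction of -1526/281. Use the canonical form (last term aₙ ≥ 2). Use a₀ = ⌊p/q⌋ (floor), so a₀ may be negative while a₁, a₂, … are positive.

-1526 = -6·281 + 160
281 = 1·160 + 121
160 = 1·121 + 39
121 = 3·39 + 4
39 = 9·4 + 3
4 = 1·3 + 1
3 = 3·1 + 0  (stop)
So -1526/281 = [-6; 1, 1, 3, 9, 1, 3].

[-6; 1, 1, 3, 9, 1, 3]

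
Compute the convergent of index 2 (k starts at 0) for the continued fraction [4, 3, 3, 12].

43/10

Using pₖ = aₖpₖ₋₁ + pₖ₋₂, qₖ = aₖqₖ₋₁ + qₖ₋₂ (with p₋₁=1, p₋₂=0, q₋₁=0, q₋₂=1):
  k=0: a=4, p=4, q=1
  k=1: a=3, p=13, q=3
  k=2: a=3, p=43, q=10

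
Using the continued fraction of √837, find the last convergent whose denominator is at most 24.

√837 = [28; 1, 13, 2, 13, 1, 56, …] (period length 6).
Convergents:
  p_0/q_0 = 28/1
  p_1/q_1 = 29/1
  p_2/q_2 = 405/14
  p_3/q_3 = 839/29
q_2 = 14 ≤ 24 < 29 = q_3, so the answer is 405/14.

405/14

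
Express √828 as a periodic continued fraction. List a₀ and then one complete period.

[28; 1, 3, 2, 3, 1, 56]

a₀ = ⌊√828⌋ = 28.
With m₀=0, d₀=1 and mₖ₊₁ = dₖaₖ − mₖ, dₖ₊₁ = (n − mₖ₊₁²)/dₖ, aₖ₊₁ = ⌊(a₀+mₖ₊₁)/dₖ₊₁⌋:
  k=1: m=28, d=44, a=1
  k=2: m=16, d=13, a=3
  k=3: m=23, d=23, a=2
  k=4: m=23, d=13, a=3
  k=5: m=16, d=44, a=1
  k=6: m=28, d=1, a=56
d=1 and a=2a₀=56 at k=6, so the next step gives (m, d) = (28, 44) again — its k=1 value — and the period has length 6.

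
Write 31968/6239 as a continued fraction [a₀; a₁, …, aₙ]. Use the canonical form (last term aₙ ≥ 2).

31968 = 5*6239 + 773
6239 = 8*773 + 55
773 = 14*55 + 3
55 = 18*3 + 1
3 = 3*1 + 0  (stop)
So 31968/6239 = [5; 8, 14, 18, 3].

[5; 8, 14, 18, 3]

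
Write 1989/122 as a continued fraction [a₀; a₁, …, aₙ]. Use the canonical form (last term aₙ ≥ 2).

[16; 3, 3, 2, 1, 3]

1989 = 16*122 + 37
122 = 3*37 + 11
37 = 3*11 + 4
11 = 2*4 + 3
4 = 1*3 + 1
3 = 3*1 + 0  (stop)
So 1989/122 = [16; 3, 3, 2, 1, 3].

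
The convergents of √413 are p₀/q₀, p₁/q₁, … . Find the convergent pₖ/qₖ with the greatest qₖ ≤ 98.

630/31

√413 = [20; 3, 9, 1, 4, 1, 9, 3, 40, …] (period length 8).
Convergents:
  p_0/q_0 = 20/1
  p_1/q_1 = 61/3
  p_2/q_2 = 569/28
  p_3/q_3 = 630/31
  p_4/q_4 = 3089/152
q_3 = 31 ≤ 98 < 152 = q_4, so the answer is 630/31.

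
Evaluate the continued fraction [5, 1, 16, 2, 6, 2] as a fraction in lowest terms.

2906/489

Using pₖ = aₖpₖ₋₁ + pₖ₋₂ and qₖ = aₖqₖ₋₁ + qₖ₋₂:
  k=0: a=5, p=5, q=1
  k=1: a=1, p=6, q=1
  k=2: a=16, p=101, q=17
  k=3: a=2, p=208, q=35
  k=4: a=6, p=1349, q=227
  k=5: a=2, p=2906, q=489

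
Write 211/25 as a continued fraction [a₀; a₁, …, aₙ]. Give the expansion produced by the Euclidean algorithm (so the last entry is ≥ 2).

[8; 2, 3, 1, 2]

211 = 8×25 + 11
25 = 2×11 + 3
11 = 3×3 + 2
3 = 1×2 + 1
2 = 2×1 + 0  (stop)
So 211/25 = [8; 2, 3, 1, 2].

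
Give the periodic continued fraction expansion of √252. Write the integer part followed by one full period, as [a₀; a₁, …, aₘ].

a₀ = ⌊√252⌋ = 15.
With m₀=0, d₀=1 and mₖ₊₁ = dₖaₖ − mₖ, dₖ₊₁ = (n − mₖ₊₁²)/dₖ, aₖ₊₁ = ⌊(a₀+mₖ₊₁)/dₖ₊₁⌋:
  k=1: m=15, d=27, a=1
  k=2: m=12, d=4, a=6
  k=3: m=12, d=27, a=1
  k=4: m=15, d=1, a=30
d=1 and a=2a₀=30 at k=4, so the next step gives (m, d) = (15, 27) again — its k=1 value — and the period has length 4.

[15; 1, 6, 1, 30]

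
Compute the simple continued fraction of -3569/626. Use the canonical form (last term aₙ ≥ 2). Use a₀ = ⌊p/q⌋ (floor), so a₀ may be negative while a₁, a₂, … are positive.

[-6; 3, 2, 1, 7, 8]

-3569 = -6×626 + 187
626 = 3×187 + 65
187 = 2×65 + 57
65 = 1×57 + 8
57 = 7×8 + 1
8 = 8×1 + 0  (stop)
So -3569/626 = [-6; 3, 2, 1, 7, 8].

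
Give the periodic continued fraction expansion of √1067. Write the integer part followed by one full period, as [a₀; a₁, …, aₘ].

[32; 1, 1, 1, 64]

a₀ = ⌊√1067⌋ = 32.
With m₀=0, d₀=1 and mₖ₊₁ = dₖaₖ − mₖ, dₖ₊₁ = (n − mₖ₊₁²)/dₖ, aₖ₊₁ = ⌊(a₀+mₖ₊₁)/dₖ₊₁⌋:
  k=1: m=32, d=43, a=1
  k=2: m=11, d=22, a=1
  k=3: m=11, d=43, a=1
  k=4: m=32, d=1, a=64
d=1 and a=2a₀=64 at k=4, so the next step gives (m, d) = (32, 43) again — its k=1 value — and the period has length 4.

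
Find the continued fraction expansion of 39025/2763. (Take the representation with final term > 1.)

[14; 8, 18, 19]

39025 = 14*2763 + 343
2763 = 8*343 + 19
343 = 18*19 + 1
19 = 19*1 + 0  (stop)
So 39025/2763 = [14; 8, 18, 19].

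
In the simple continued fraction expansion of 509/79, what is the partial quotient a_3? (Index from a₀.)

509 = 6·79 + 35   →  a_0 = 6
79 = 2·35 + 9   →  a_1 = 2
35 = 3·9 + 8   →  a_2 = 3
9 = 1·8 + 1   →  a_3 = 1

1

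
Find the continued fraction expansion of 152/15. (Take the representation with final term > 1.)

[10; 7, 2]

152 = 10*15 + 2
15 = 7*2 + 1
2 = 2*1 + 0  (stop)
So 152/15 = [10; 7, 2].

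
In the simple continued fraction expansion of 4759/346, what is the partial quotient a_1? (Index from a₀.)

4759 = 13·346 + 261   →  a_0 = 13
346 = 1·261 + 85   →  a_1 = 1

1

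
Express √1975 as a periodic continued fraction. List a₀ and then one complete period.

a₀ = ⌊√1975⌋ = 44.
With m₀=0, d₀=1 and mₖ₊₁ = dₖaₖ − mₖ, dₖ₊₁ = (n − mₖ₊₁²)/dₖ, aₖ₊₁ = ⌊(a₀+mₖ₊₁)/dₖ₊₁⌋:
  k=1: m=44, d=39, a=2
  k=2: m=34, d=21, a=3
  k=3: m=29, d=54, a=1
  k=4: m=25, d=25, a=2
  k=5: m=25, d=54, a=1
  k=6: m=29, d=21, a=3
  k=7: m=34, d=39, a=2
  k=8: m=44, d=1, a=88
d=1 and a=2a₀=88 at k=8, so the next step gives (m, d) = (44, 39) again — its k=1 value — and the period has length 8.

[44; 2, 3, 1, 2, 1, 3, 2, 88]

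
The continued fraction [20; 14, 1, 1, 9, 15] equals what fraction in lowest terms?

83667/4169

Fold from the inside: start with 15/1.
  9 + 1/15 = 136/15
  1 + 15/136 = 151/136
  1 + 136/151 = 287/151
  14 + 151/287 = 4169/287
  20 + 287/4169 = 83667/4169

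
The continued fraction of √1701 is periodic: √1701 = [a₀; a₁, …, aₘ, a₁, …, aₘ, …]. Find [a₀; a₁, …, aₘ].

a₀ = ⌊√1701⌋ = 41.
With m₀=0, d₀=1 and mₖ₊₁ = dₖaₖ − mₖ, dₖ₊₁ = (n − mₖ₊₁²)/dₖ, aₖ₊₁ = ⌊(a₀+mₖ₊₁)/dₖ₊₁⌋:
  k=1: m=41, d=20, a=4
  k=2: m=39, d=9, a=8
  k=3: m=33, d=68, a=1
  k=4: m=35, d=7, a=10
  k=5: m=35, d=68, a=1
  k=6: m=33, d=9, a=8
  k=7: m=39, d=20, a=4
  k=8: m=41, d=1, a=82
d=1 and a=2a₀=82 at k=8, so the next step gives (m, d) = (41, 20) again — its k=1 value — and the period has length 8.

[41; 4, 8, 1, 10, 1, 8, 4, 82]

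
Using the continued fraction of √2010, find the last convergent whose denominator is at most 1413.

√2010 = [44; 1, 4, 1, 88, …] (period length 4).
Convergents:
  p_0/q_0 = 44/1
  p_1/q_1 = 45/1
  p_2/q_2 = 224/5
  p_3/q_3 = 269/6
  p_4/q_4 = 23896/533
  p_5/q_5 = 24165/539
  p_6/q_6 = 120556/2689
q_5 = 539 ≤ 1413 < 2689 = q_6, so the answer is 24165/539.

24165/539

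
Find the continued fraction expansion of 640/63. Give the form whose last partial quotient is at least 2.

[10; 6, 3, 3]

640 = 10·63 + 10
63 = 6·10 + 3
10 = 3·3 + 1
3 = 3·1 + 0  (stop)
So 640/63 = [10; 6, 3, 3].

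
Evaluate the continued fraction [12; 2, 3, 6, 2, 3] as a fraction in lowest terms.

Using pₖ = aₖpₖ₋₁ + pₖ₋₂ and qₖ = aₖqₖ₋₁ + qₖ₋₂:
  k=0: a=12, p=12, q=1
  k=1: a=2, p=25, q=2
  k=2: a=3, p=87, q=7
  k=3: a=6, p=547, q=44
  k=4: a=2, p=1181, q=95
  k=5: a=3, p=4090, q=329

4090/329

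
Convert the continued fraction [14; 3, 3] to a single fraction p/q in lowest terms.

143/10

Fold from the inside: start with 3/1.
  3 + 1/3 = 10/3
  14 + 3/10 = 143/10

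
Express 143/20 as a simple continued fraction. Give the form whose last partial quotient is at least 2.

[7; 6, 1, 2]

143 = 7·20 + 3
20 = 6·3 + 2
3 = 1·2 + 1
2 = 2·1 + 0  (stop)
So 143/20 = [7; 6, 1, 2].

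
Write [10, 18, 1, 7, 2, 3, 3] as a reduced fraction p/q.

Using pₖ = aₖpₖ₋₁ + pₖ₋₂ and qₖ = aₖqₖ₋₁ + qₖ₋₂:
  k=0: a=10, p=10, q=1
  k=1: a=18, p=181, q=18
  k=2: a=1, p=191, q=19
  k=3: a=7, p=1518, q=151
  k=4: a=2, p=3227, q=321
  k=5: a=3, p=11199, q=1114
  k=6: a=3, p=36824, q=3663

36824/3663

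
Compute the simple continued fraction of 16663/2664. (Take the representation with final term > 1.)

[6; 3, 1, 12, 17, 3]

16663 = 6·2664 + 679
2664 = 3·679 + 627
679 = 1·627 + 52
627 = 12·52 + 3
52 = 17·3 + 1
3 = 3·1 + 0  (stop)
So 16663/2664 = [6; 3, 1, 12, 17, 3].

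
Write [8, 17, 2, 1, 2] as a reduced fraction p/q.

1120/139

Using pₖ = aₖpₖ₋₁ + pₖ₋₂ and qₖ = aₖqₖ₋₁ + qₖ₋₂:
  k=0: a=8, p=8, q=1
  k=1: a=17, p=137, q=17
  k=2: a=2, p=282, q=35
  k=3: a=1, p=419, q=52
  k=4: a=2, p=1120, q=139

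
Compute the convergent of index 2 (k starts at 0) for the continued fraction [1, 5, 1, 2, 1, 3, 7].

Using pₖ = aₖpₖ₋₁ + pₖ₋₂, qₖ = aₖqₖ₋₁ + qₖ₋₂ (with p₋₁=1, p₋₂=0, q₋₁=0, q₋₂=1):
  k=0: a=1, p=1, q=1
  k=1: a=5, p=6, q=5
  k=2: a=1, p=7, q=6

7/6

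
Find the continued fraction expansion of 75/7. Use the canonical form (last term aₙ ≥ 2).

[10; 1, 2, 2]

75 = 10·7 + 5
7 = 1·5 + 2
5 = 2·2 + 1
2 = 2·1 + 0  (stop)
So 75/7 = [10; 1, 2, 2].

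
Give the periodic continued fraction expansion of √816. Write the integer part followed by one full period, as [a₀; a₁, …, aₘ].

a₀ = ⌊√816⌋ = 28.
With m₀=0, d₀=1 and mₖ₊₁ = dₖaₖ − mₖ, dₖ₊₁ = (n − mₖ₊₁²)/dₖ, aₖ₊₁ = ⌊(a₀+mₖ₊₁)/dₖ₊₁⌋:
  k=1: m=28, d=32, a=1
  k=2: m=4, d=25, a=1
  k=3: m=21, d=15, a=3
  k=4: m=24, d=16, a=3
  k=5: m=24, d=15, a=3
  k=6: m=21, d=25, a=1
  k=7: m=4, d=32, a=1
  k=8: m=28, d=1, a=56
d=1 and a=2a₀=56 at k=8, so the next step gives (m, d) = (28, 32) again — its k=1 value — and the period has length 8.

[28; 1, 1, 3, 3, 3, 1, 1, 56]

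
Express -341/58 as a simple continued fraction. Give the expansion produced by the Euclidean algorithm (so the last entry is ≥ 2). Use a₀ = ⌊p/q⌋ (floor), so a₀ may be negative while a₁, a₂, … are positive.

[-6; 8, 3, 2]

-341 = -6×58 + 7
58 = 8×7 + 2
7 = 3×2 + 1
2 = 2×1 + 0  (stop)
So -341/58 = [-6; 8, 3, 2].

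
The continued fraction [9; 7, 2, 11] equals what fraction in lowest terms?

Fold from the inside: start with 11/1.
  2 + 1/11 = 23/11
  7 + 11/23 = 172/23
  9 + 23/172 = 1571/172

1571/172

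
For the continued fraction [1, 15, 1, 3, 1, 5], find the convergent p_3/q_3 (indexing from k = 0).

67/63

Using pₖ = aₖpₖ₋₁ + pₖ₋₂, qₖ = aₖqₖ₋₁ + qₖ₋₂ (with p₋₁=1, p₋₂=0, q₋₁=0, q₋₂=1):
  k=0: a=1, p=1, q=1
  k=1: a=15, p=16, q=15
  k=2: a=1, p=17, q=16
  k=3: a=3, p=67, q=63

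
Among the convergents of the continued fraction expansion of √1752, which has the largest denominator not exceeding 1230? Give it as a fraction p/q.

√1752 = [41; 1, 5, 1, 82, …] (period length 4).
Convergents:
  p_0/q_0 = 41/1
  p_1/q_1 = 42/1
  p_2/q_2 = 251/6
  p_3/q_3 = 293/7
  p_4/q_4 = 24277/580
  p_5/q_5 = 24570/587
  p_6/q_6 = 147127/3515
q_5 = 587 ≤ 1230 < 3515 = q_6, so the answer is 24570/587.

24570/587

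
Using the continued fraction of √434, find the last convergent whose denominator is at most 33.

√434 = [20; 1, 4, 1, 40, …] (period length 4).
Convergents:
  p_0/q_0 = 20/1
  p_1/q_1 = 21/1
  p_2/q_2 = 104/5
  p_3/q_3 = 125/6
  p_4/q_4 = 5104/245
q_3 = 6 ≤ 33 < 245 = q_4, so the answer is 125/6.

125/6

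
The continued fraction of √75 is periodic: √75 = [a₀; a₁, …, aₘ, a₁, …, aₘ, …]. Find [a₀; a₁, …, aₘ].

[8; 1, 1, 1, 16]

a₀ = ⌊√75⌋ = 8.
With m₀=0, d₀=1 and mₖ₊₁ = dₖaₖ − mₖ, dₖ₊₁ = (n − mₖ₊₁²)/dₖ, aₖ₊₁ = ⌊(a₀+mₖ₊₁)/dₖ₊₁⌋:
  k=1: m=8, d=11, a=1
  k=2: m=3, d=6, a=1
  k=3: m=3, d=11, a=1
  k=4: m=8, d=1, a=16
d=1 and a=2a₀=16 at k=4, so the next step gives (m, d) = (8, 11) again — its k=1 value — and the period has length 4.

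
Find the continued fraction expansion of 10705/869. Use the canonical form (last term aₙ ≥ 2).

10705 = 12·869 + 277
869 = 3·277 + 38
277 = 7·38 + 11
38 = 3·11 + 5
11 = 2·5 + 1
5 = 5·1 + 0  (stop)
So 10705/869 = [12; 3, 7, 3, 2, 5].

[12; 3, 7, 3, 2, 5]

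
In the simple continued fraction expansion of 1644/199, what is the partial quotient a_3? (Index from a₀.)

4

1644 = 8·199 + 52   →  a_0 = 8
199 = 3·52 + 43   →  a_1 = 3
52 = 1·43 + 9   →  a_2 = 1
43 = 4·9 + 7   →  a_3 = 4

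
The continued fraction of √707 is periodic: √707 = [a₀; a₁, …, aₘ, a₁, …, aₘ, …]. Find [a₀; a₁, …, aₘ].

a₀ = ⌊√707⌋ = 26.
With m₀=0, d₀=1 and mₖ₊₁ = dₖaₖ − mₖ, dₖ₊₁ = (n − mₖ₊₁²)/dₖ, aₖ₊₁ = ⌊(a₀+mₖ₊₁)/dₖ₊₁⌋:
  k=1: m=26, d=31, a=1
  k=2: m=5, d=22, a=1
  k=3: m=17, d=19, a=2
  k=4: m=21, d=14, a=3
  k=5: m=21, d=19, a=2
  k=6: m=17, d=22, a=1
  k=7: m=5, d=31, a=1
  k=8: m=26, d=1, a=52
d=1 and a=2a₀=52 at k=8, so the next step gives (m, d) = (26, 31) again — its k=1 value — and the period has length 8.

[26; 1, 1, 2, 3, 2, 1, 1, 52]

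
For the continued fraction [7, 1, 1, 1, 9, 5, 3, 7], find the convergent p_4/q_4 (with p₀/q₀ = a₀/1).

222/29

Using pₖ = aₖpₖ₋₁ + pₖ₋₂, qₖ = aₖqₖ₋₁ + qₖ₋₂ (with p₋₁=1, p₋₂=0, q₋₁=0, q₋₂=1):
  k=0: a=7, p=7, q=1
  k=1: a=1, p=8, q=1
  k=2: a=1, p=15, q=2
  k=3: a=1, p=23, q=3
  k=4: a=9, p=222, q=29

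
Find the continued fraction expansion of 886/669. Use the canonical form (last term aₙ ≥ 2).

886 = 1*669 + 217
669 = 3*217 + 18
217 = 12*18 + 1
18 = 18*1 + 0  (stop)
So 886/669 = [1; 3, 12, 18].

[1; 3, 12, 18]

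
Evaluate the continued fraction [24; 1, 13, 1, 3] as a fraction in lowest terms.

Using pₖ = aₖpₖ₋₁ + pₖ₋₂ and qₖ = aₖqₖ₋₁ + qₖ₋₂:
  k=0: a=24, p=24, q=1
  k=1: a=1, p=25, q=1
  k=2: a=13, p=349, q=14
  k=3: a=1, p=374, q=15
  k=4: a=3, p=1471, q=59

1471/59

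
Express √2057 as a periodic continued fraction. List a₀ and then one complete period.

a₀ = ⌊√2057⌋ = 45.
With m₀=0, d₀=1 and mₖ₊₁ = dₖaₖ − mₖ, dₖ₊₁ = (n − mₖ₊₁²)/dₖ, aₖ₊₁ = ⌊(a₀+mₖ₊₁)/dₖ₊₁⌋:
  k=1: m=45, d=32, a=2
  k=2: m=19, d=53, a=1
  k=3: m=34, d=17, a=4
  k=4: m=34, d=53, a=1
  k=5: m=19, d=32, a=2
  k=6: m=45, d=1, a=90
d=1 and a=2a₀=90 at k=6, so the next step gives (m, d) = (45, 32) again — its k=1 value — and the period has length 6.

[45; 2, 1, 4, 1, 2, 90]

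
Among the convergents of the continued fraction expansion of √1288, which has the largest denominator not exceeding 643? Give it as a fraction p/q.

√1288 = [35; 1, 7, 1, 70, …] (period length 4).
Convergents:
  p_0/q_0 = 35/1
  p_1/q_1 = 36/1
  p_2/q_2 = 287/8
  p_3/q_3 = 323/9
  p_4/q_4 = 22897/638
  p_5/q_5 = 23220/647
q_4 = 638 ≤ 643 < 647 = q_5, so the answer is 22897/638.

22897/638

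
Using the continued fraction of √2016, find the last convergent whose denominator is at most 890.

39916/889

√2016 = [44; 1, 8, 1, 88, …] (period length 4).
Convergents:
  p_0/q_0 = 44/1
  p_1/q_1 = 45/1
  p_2/q_2 = 404/9
  p_3/q_3 = 449/10
  p_4/q_4 = 39916/889
  p_5/q_5 = 40365/899
q_4 = 889 ≤ 890 < 899 = q_5, so the answer is 39916/889.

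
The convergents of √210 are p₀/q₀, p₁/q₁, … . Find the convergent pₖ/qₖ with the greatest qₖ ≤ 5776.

47894/3305

√210 = [14; 2, 28, …] (period length 2).
Convergents:
  p_0/q_0 = 14/1
  p_1/q_1 = 29/2
  p_2/q_2 = 826/57
  p_3/q_3 = 1681/116
  p_4/q_4 = 47894/3305
  p_5/q_5 = 97469/6726
q_4 = 3305 ≤ 5776 < 6726 = q_5, so the answer is 47894/3305.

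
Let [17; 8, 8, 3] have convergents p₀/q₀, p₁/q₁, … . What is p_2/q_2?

Using pₖ = aₖpₖ₋₁ + pₖ₋₂, qₖ = aₖqₖ₋₁ + qₖ₋₂ (with p₋₁=1, p₋₂=0, q₋₁=0, q₋₂=1):
  k=0: a=17, p=17, q=1
  k=1: a=8, p=137, q=8
  k=2: a=8, p=1113, q=65

1113/65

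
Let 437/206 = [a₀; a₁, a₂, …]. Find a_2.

437 = 2·206 + 25   →  a_0 = 2
206 = 8·25 + 6   →  a_1 = 8
25 = 4·6 + 1   →  a_2 = 4

4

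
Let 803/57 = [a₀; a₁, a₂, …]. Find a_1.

803 = 14·57 + 5   →  a_0 = 14
57 = 11·5 + 2   →  a_1 = 11

11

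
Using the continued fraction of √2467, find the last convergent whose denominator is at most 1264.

22202/447

√2467 = [49; 1, 2, 49, 2, 1, 98, …] (period length 6).
Convergents:
  p_0/q_0 = 49/1
  p_1/q_1 = 50/1
  p_2/q_2 = 149/3
  p_3/q_3 = 7351/148
  p_4/q_4 = 14851/299
  p_5/q_5 = 22202/447
  p_6/q_6 = 2190647/44105
q_5 = 447 ≤ 1264 < 44105 = q_6, so the answer is 22202/447.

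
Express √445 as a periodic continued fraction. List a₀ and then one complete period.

a₀ = ⌊√445⌋ = 21.
With m₀=0, d₀=1 and mₖ₊₁ = dₖaₖ − mₖ, dₖ₊₁ = (n − mₖ₊₁²)/dₖ, aₖ₊₁ = ⌊(a₀+mₖ₊₁)/dₖ₊₁⌋:
  k=1: m=21, d=4, a=10
  k=2: m=19, d=21, a=1
  k=3: m=2, d=21, a=1
  k=4: m=19, d=4, a=10
  k=5: m=21, d=1, a=42
d=1 and a=2a₀=42 at k=5, so the next step gives (m, d) = (21, 4) again — its k=1 value — and the period has length 5.

[21; 10, 1, 1, 10, 42]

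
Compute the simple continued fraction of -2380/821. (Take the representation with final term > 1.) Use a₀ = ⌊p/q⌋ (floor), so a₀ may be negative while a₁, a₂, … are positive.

-2380 = -3*821 + 83
821 = 9*83 + 74
83 = 1*74 + 9
74 = 8*9 + 2
9 = 4*2 + 1
2 = 2*1 + 0  (stop)
So -2380/821 = [-3; 9, 1, 8, 4, 2].

[-3; 9, 1, 8, 4, 2]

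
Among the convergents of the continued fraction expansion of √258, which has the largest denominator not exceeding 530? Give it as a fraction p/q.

8240/513

√258 = [16; 16, 32, …] (period length 2).
Convergents:
  p_0/q_0 = 16/1
  p_1/q_1 = 257/16
  p_2/q_2 = 8240/513
  p_3/q_3 = 132097/8224
q_2 = 513 ≤ 530 < 8224 = q_3, so the answer is 8240/513.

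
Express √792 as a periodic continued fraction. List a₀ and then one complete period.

[28; 7, 56]

a₀ = ⌊√792⌋ = 28.
With m₀=0, d₀=1 and mₖ₊₁ = dₖaₖ − mₖ, dₖ₊₁ = (n − mₖ₊₁²)/dₖ, aₖ₊₁ = ⌊(a₀+mₖ₊₁)/dₖ₊₁⌋:
  k=1: m=28, d=8, a=7
  k=2: m=28, d=1, a=56
d=1 and a=2a₀=56 at k=2, so the next step gives (m, d) = (28, 8) again — its k=1 value — and the period has length 2.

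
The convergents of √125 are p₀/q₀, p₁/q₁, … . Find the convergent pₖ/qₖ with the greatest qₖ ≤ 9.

√125 = [11; 5, 1, 1, 5, 22, …] (period length 5).
Convergents:
  p_0/q_0 = 11/1
  p_1/q_1 = 56/5
  p_2/q_2 = 67/6
  p_3/q_3 = 123/11
q_2 = 6 ≤ 9 < 11 = q_3, so the answer is 67/6.

67/6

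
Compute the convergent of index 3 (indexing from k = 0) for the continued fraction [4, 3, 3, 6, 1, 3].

271/63

Using pₖ = aₖpₖ₋₁ + pₖ₋₂, qₖ = aₖqₖ₋₁ + qₖ₋₂ (with p₋₁=1, p₋₂=0, q₋₁=0, q₋₂=1):
  k=0: a=4, p=4, q=1
  k=1: a=3, p=13, q=3
  k=2: a=3, p=43, q=10
  k=3: a=6, p=271, q=63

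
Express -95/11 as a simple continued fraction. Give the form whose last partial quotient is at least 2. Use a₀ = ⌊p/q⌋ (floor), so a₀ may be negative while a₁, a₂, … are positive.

-95 = -9·11 + 4
11 = 2·4 + 3
4 = 1·3 + 1
3 = 3·1 + 0  (stop)
So -95/11 = [-9; 2, 1, 3].

[-9; 2, 1, 3]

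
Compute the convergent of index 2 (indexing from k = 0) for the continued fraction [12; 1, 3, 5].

51/4

Using pₖ = aₖpₖ₋₁ + pₖ₋₂, qₖ = aₖqₖ₋₁ + qₖ₋₂ (with p₋₁=1, p₋₂=0, q₋₁=0, q₋₂=1):
  k=0: a=12, p=12, q=1
  k=1: a=1, p=13, q=1
  k=2: a=3, p=51, q=4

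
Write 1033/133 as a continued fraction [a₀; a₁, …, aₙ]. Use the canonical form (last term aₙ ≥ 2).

[7; 1, 3, 3, 2, 4]

1033 = 7×133 + 102
133 = 1×102 + 31
102 = 3×31 + 9
31 = 3×9 + 4
9 = 2×4 + 1
4 = 4×1 + 0  (stop)
So 1033/133 = [7; 1, 3, 3, 2, 4].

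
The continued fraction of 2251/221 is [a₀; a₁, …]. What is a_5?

3

2251 = 10·221 + 41   →  a_0 = 10
221 = 5·41 + 16   →  a_1 = 5
41 = 2·16 + 9   →  a_2 = 2
16 = 1·9 + 7   →  a_3 = 1
9 = 1·7 + 2   →  a_4 = 1
7 = 3·2 + 1   →  a_5 = 3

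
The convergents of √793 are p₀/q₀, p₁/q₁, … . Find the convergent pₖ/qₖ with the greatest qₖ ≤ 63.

√793 = [28; 6, 4, 6, 56, …] (period length 4).
Convergents:
  p_0/q_0 = 28/1
  p_1/q_1 = 169/6
  p_2/q_2 = 704/25
  p_3/q_3 = 4393/156
q_2 = 25 ≤ 63 < 156 = q_3, so the answer is 704/25.

704/25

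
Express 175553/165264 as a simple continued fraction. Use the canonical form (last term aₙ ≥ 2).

[1; 16, 16, 13, 16, 3]

175553 = 1·165264 + 10289
165264 = 16·10289 + 640
10289 = 16·640 + 49
640 = 13·49 + 3
49 = 16·3 + 1
3 = 3·1 + 0  (stop)
So 175553/165264 = [1; 16, 16, 13, 16, 3].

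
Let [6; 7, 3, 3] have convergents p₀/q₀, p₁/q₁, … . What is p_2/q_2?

Using pₖ = aₖpₖ₋₁ + pₖ₋₂, qₖ = aₖqₖ₋₁ + qₖ₋₂ (with p₋₁=1, p₋₂=0, q₋₁=0, q₋₂=1):
  k=0: a=6, p=6, q=1
  k=1: a=7, p=43, q=7
  k=2: a=3, p=135, q=22

135/22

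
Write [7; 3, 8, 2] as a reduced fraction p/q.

Using pₖ = aₖpₖ₋₁ + pₖ₋₂ and qₖ = aₖqₖ₋₁ + qₖ₋₂:
  k=0: a=7, p=7, q=1
  k=1: a=3, p=22, q=3
  k=2: a=8, p=183, q=25
  k=3: a=2, p=388, q=53

388/53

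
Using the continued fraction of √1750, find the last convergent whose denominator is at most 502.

√1750 = [41; 1, 4, 1, 82, …] (period length 4).
Convergents:
  p_0/q_0 = 41/1
  p_1/q_1 = 42/1
  p_2/q_2 = 209/5
  p_3/q_3 = 251/6
  p_4/q_4 = 20791/497
  p_5/q_5 = 21042/503
q_4 = 497 ≤ 502 < 503 = q_5, so the answer is 20791/497.

20791/497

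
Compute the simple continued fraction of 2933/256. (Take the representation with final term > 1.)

[11; 2, 5, 3, 7]

2933 = 11·256 + 117
256 = 2·117 + 22
117 = 5·22 + 7
22 = 3·7 + 1
7 = 7·1 + 0  (stop)
So 2933/256 = [11; 2, 5, 3, 7].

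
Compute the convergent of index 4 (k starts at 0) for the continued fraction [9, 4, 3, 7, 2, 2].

Using pₖ = aₖpₖ₋₁ + pₖ₋₂, qₖ = aₖqₖ₋₁ + qₖ₋₂ (with p₋₁=1, p₋₂=0, q₋₁=0, q₋₂=1):
  k=0: a=9, p=9, q=1
  k=1: a=4, p=37, q=4
  k=2: a=3, p=120, q=13
  k=3: a=7, p=877, q=95
  k=4: a=2, p=1874, q=203

1874/203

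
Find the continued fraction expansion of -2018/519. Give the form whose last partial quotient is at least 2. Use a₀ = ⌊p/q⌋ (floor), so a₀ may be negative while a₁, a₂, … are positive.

-2018 = -4*519 + 58
519 = 8*58 + 55
58 = 1*55 + 3
55 = 18*3 + 1
3 = 3*1 + 0  (stop)
So -2018/519 = [-4; 8, 1, 18, 3].

[-4; 8, 1, 18, 3]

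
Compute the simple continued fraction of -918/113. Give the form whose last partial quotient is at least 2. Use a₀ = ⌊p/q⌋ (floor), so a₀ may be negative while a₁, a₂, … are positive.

-918 = -9*113 + 99
113 = 1*99 + 14
99 = 7*14 + 1
14 = 14*1 + 0  (stop)
So -918/113 = [-9; 1, 7, 14].

[-9; 1, 7, 14]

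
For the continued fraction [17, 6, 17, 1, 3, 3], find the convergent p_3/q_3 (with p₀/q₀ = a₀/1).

Using pₖ = aₖpₖ₋₁ + pₖ₋₂, qₖ = aₖqₖ₋₁ + qₖ₋₂ (with p₋₁=1, p₋₂=0, q₋₁=0, q₋₂=1):
  k=0: a=17, p=17, q=1
  k=1: a=6, p=103, q=6
  k=2: a=17, p=1768, q=103
  k=3: a=1, p=1871, q=109

1871/109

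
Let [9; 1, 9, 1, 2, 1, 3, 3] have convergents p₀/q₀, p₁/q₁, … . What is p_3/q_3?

109/11

Using pₖ = aₖpₖ₋₁ + pₖ₋₂, qₖ = aₖqₖ₋₁ + qₖ₋₂ (with p₋₁=1, p₋₂=0, q₋₁=0, q₋₂=1):
  k=0: a=9, p=9, q=1
  k=1: a=1, p=10, q=1
  k=2: a=9, p=99, q=10
  k=3: a=1, p=109, q=11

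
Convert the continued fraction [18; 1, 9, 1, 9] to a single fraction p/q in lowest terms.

Fold from the inside: start with 9/1.
  1 + 1/9 = 10/9
  9 + 9/10 = 99/10
  1 + 10/99 = 109/99
  18 + 99/109 = 2061/109

2061/109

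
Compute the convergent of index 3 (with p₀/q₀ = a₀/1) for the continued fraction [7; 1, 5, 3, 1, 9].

149/19

Using pₖ = aₖpₖ₋₁ + pₖ₋₂, qₖ = aₖqₖ₋₁ + qₖ₋₂ (with p₋₁=1, p₋₂=0, q₋₁=0, q₋₂=1):
  k=0: a=7, p=7, q=1
  k=1: a=1, p=8, q=1
  k=2: a=5, p=47, q=6
  k=3: a=3, p=149, q=19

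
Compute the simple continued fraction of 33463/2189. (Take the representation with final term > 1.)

33463 = 15·2189 + 628
2189 = 3·628 + 305
628 = 2·305 + 18
305 = 16·18 + 17
18 = 1·17 + 1
17 = 17·1 + 0  (stop)
So 33463/2189 = [15; 3, 2, 16, 1, 17].

[15; 3, 2, 16, 1, 17]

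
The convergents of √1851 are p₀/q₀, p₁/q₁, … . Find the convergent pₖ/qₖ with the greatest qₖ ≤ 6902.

√1851 = [43; 43, 86, …] (period length 2).
Convergents:
  p_0/q_0 = 43/1
  p_1/q_1 = 1850/43
  p_2/q_2 = 159143/3699
  p_3/q_3 = 6844999/159100
q_2 = 3699 ≤ 6902 < 159100 = q_3, so the answer is 159143/3699.

159143/3699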